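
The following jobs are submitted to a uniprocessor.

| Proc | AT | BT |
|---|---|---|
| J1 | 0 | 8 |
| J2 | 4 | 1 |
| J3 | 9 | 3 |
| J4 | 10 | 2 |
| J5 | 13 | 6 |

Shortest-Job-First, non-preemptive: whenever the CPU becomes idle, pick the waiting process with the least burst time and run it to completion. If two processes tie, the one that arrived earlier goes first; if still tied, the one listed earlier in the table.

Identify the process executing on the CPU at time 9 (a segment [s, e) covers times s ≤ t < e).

J3

Gantt: | J1 0-8 | J2 8-9 | J3 9-12 | J4 12-14 | J5 14-20 |
Completion: J1=8  J2=9  J3=12  J4=14  J5=20
Turnaround (C−A): J1=8  J2=5  J3=3  J4=4  J5=7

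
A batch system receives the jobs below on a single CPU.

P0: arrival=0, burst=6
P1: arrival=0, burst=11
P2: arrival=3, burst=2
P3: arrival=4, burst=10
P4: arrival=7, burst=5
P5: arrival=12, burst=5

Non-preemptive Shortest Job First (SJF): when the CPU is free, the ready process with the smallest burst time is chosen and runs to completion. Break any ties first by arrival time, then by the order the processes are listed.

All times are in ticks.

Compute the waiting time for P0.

0

Schedule: | P0 0-6 | P2 6-8 | P4 8-13 | P5 13-18 | P3 18-28 | P1 28-39 |
Completion: P0=6  P1=39  P2=8  P3=28  P4=13  P5=18
Turnaround (C−A): P0=6  P1=39  P2=5  P3=24  P4=6  P5=6
Waiting(P0) = turnaround − burst = 6 − 6 = 0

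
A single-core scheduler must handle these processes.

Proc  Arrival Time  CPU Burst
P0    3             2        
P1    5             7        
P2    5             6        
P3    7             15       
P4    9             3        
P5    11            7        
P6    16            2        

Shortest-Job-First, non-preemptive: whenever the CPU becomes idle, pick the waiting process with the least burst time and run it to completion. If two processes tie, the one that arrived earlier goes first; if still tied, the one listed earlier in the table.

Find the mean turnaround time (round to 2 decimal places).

13.29

Timeline: | idle 0-3 | P0 3-5 | P2 5-11 | P4 11-14 | P1 14-21 | P6 21-23 | P5 23-30 | P3 30-45 |
Completion: P0=5  P1=21  P2=11  P3=45  P4=14  P5=30  P6=23
Turnaround (C−A): P0=2  P1=16  P2=6  P3=38  P4=5  P5=19  P6=7
Turnaround times: P0=2, P1=16, P2=6, P3=38, P4=5, P5=19, P6=7
Average turnaround = (2+16+6+38+5+19+7) / 7 = 93/7 = 13.29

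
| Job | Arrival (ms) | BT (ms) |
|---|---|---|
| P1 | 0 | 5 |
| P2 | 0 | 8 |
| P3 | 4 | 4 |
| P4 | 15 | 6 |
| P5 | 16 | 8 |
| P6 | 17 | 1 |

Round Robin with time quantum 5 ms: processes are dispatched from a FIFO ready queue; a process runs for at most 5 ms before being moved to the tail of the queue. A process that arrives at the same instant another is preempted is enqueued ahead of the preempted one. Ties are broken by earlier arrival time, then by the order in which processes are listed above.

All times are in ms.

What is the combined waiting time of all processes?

41

Timeline: | P1 0-5 | P2 5-10 | P3 10-14 | P2 14-17 | P4 17-22 | P5 22-27 | P6 27-28 | P4 28-29 | P5 29-32 |
Completion: P1=5  P2=17  P3=14  P4=29  P5=32  P6=28
Waiting = turnaround − burst: P1=0, P2=9, P3=6, P4=8, P5=8, P6=10
Total waiting = 0 + 9 + 6 + 8 + 8 + 10 = 41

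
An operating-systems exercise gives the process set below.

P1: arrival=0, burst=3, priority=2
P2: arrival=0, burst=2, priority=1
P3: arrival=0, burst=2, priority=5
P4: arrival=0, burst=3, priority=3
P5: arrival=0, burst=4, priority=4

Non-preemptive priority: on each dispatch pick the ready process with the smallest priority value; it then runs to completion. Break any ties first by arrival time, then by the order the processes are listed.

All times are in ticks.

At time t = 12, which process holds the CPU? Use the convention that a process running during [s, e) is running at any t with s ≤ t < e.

Gantt: | P2 0-2 | P1 2-5 | P4 5-8 | P5 8-12 | P3 12-14 |
Completion: P1=5  P2=2  P3=14  P4=8  P5=12

P3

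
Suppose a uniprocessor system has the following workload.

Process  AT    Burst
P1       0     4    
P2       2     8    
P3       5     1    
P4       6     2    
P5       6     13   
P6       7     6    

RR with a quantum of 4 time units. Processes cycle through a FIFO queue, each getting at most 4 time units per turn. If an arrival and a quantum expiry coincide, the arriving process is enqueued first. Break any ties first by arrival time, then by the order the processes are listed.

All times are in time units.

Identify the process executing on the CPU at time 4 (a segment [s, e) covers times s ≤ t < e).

P2

Timeline: | P1 0-4 | P2 4-8 | P3 8-9 | P4 9-11 | P5 11-15 | P6 15-19 | P2 19-23 | P5 23-27 | P6 27-29 | P5 29-34 |
Completion: P1=4  P2=23  P3=9  P4=11  P5=34  P6=29
Turnaround (C−A): P1=4  P2=21  P3=4  P4=5  P5=28  P6=22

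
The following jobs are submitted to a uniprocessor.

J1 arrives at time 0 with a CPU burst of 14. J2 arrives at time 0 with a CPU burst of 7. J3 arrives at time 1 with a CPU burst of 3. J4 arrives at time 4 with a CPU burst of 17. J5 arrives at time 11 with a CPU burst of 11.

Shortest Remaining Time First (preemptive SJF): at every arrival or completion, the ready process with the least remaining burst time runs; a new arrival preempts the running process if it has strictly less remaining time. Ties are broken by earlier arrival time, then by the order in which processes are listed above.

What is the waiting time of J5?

0

Timeline: | J2 0-1 | J3 1-4 | J2 4-10 | J1 10-11 | J5 11-22 | J1 22-35 | J4 35-52 |
Completion: J1=35  J2=10  J3=4  J4=52  J5=22
Turnaround (C−A): J1=35  J2=10  J3=3  J4=48  J5=11
Waiting(J5) = turnaround − burst = 11 − 11 = 0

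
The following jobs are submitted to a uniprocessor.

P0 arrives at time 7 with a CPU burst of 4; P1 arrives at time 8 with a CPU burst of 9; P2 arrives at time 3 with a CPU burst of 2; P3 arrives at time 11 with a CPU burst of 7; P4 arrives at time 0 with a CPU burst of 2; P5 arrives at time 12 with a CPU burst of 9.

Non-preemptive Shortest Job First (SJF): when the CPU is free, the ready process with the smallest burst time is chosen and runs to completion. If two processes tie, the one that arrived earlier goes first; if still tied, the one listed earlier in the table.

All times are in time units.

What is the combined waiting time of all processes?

Gantt: | P4 0-2 | idle 2-3 | P2 3-5 | idle 5-7 | P0 7-11 | P3 11-18 | P1 18-27 | P5 27-36 |
Completion: P0=11  P1=27  P2=5  P3=18  P4=2  P5=36
Waiting = turnaround − burst: P0=0, P1=10, P2=0, P3=0, P4=0, P5=15
Total waiting = 0 + 10 + 0 + 0 + 0 + 15 = 25

25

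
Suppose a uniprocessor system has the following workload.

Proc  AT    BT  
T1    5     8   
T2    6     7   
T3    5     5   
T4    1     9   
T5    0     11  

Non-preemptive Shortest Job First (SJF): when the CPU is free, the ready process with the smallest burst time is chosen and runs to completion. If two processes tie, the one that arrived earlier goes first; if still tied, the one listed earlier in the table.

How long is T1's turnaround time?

26

Timeline: | T5 0-11 | T3 11-16 | T2 16-23 | T1 23-31 | T4 31-40 |
Completion: T1=31  T2=23  T3=16  T4=40  T5=11
Turnaround (C−A): T1=26  T2=17  T3=11  T4=39  T5=11
Turnaround(T1) = completion − arrival = 31 − 5 = 26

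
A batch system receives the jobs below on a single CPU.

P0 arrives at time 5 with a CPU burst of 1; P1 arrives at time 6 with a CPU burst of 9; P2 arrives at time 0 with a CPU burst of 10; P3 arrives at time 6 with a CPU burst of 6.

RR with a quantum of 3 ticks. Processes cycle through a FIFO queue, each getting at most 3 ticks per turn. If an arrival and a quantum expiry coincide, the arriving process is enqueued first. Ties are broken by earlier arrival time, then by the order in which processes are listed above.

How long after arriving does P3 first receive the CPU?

Schedule: | P2 0-6 | P0 6-7 | P1 7-10 | P3 10-13 | P2 13-16 | P1 16-19 | P3 19-22 | P2 22-23 | P1 23-26 |
Completion: P0=7  P1=26  P2=23  P3=22
Response(P3) = first start − arrival = 10 − 6 = 4

4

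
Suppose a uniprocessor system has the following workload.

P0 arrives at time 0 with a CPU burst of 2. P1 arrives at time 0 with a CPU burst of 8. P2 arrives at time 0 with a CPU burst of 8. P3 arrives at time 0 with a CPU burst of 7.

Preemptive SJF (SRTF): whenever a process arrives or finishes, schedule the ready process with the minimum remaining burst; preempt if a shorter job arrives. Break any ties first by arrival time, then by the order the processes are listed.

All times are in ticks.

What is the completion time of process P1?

Gantt: | P0 0-2 | P3 2-9 | P1 9-17 | P2 17-25 |
Completion: P0=2  P1=17  P2=25  P3=9

17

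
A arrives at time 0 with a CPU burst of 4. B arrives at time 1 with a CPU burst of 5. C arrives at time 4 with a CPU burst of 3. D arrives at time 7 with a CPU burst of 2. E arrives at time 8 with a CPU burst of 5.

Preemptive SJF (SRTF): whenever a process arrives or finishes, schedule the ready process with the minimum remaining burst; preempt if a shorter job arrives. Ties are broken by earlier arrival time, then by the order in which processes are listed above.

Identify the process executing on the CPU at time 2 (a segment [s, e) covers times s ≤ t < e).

Gantt: | A 0-4 | C 4-7 | D 7-9 | B 9-14 | E 14-19 |
Completion: A=4  B=14  C=7  D=9  E=19

A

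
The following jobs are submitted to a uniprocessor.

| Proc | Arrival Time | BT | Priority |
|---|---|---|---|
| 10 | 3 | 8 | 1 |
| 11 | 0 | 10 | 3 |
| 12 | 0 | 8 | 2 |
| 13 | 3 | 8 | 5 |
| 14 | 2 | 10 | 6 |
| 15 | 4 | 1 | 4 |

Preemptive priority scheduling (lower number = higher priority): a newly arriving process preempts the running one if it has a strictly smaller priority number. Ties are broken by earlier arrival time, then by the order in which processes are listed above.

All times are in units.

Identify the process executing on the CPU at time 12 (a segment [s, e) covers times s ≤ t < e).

Gantt: | 12 0-3 | 10 3-11 | 12 11-16 | 11 16-26 | 15 26-27 | 13 27-35 | 14 35-45 |
Completion: 10=11  11=26  12=16  13=35  14=45  15=27

12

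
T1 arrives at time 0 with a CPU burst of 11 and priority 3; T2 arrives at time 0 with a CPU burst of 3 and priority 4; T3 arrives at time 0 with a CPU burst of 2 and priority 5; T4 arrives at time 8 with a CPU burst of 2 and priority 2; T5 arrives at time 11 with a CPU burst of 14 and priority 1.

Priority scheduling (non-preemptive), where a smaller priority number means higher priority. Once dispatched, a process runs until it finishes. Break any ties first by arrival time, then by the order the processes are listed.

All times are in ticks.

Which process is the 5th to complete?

T3

Schedule: | T1 0-11 | T5 11-25 | T4 25-27 | T2 27-30 | T3 30-32 |
Completion: T1=11  T2=30  T3=32  T4=27  T5=25
Turnaround (C−A): T1=11  T2=30  T3=32  T4=19  T5=14
Finish order: T1 → T5 → T4 → T2 → T3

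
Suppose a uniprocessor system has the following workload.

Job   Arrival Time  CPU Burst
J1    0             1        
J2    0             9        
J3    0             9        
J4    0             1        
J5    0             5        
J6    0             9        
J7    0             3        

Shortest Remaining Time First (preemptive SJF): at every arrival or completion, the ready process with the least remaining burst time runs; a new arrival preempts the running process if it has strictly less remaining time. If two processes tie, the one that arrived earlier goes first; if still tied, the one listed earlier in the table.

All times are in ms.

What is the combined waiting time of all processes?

Schedule: | J1 0-1 | J4 1-2 | J7 2-5 | J5 5-10 | J2 10-19 | J3 19-28 | J6 28-37 |
Completion: J1=1  J2=19  J3=28  J4=2  J5=10  J6=37  J7=5
Turnaround (C−A): J1=1  J2=19  J3=28  J4=2  J5=10  J6=37  J7=5
Waiting = turnaround − burst: J1=0, J2=10, J3=19, J4=1, J5=5, J6=28, J7=2
Total waiting = 0 + 10 + 19 + 1 + 5 + 28 + 2 = 65

65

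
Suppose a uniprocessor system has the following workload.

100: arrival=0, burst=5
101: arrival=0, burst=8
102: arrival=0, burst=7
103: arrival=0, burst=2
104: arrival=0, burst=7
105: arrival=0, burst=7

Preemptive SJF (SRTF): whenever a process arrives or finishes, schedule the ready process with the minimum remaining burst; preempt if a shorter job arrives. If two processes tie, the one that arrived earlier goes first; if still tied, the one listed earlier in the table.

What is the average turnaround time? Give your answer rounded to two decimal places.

Gantt: | 103 0-2 | 100 2-7 | 102 7-14 | 104 14-21 | 105 21-28 | 101 28-36 |
Completion: 100=7  101=36  102=14  103=2  104=21  105=28
Turnaround times: 100=7, 101=36, 102=14, 103=2, 104=21, 105=28
Average turnaround = (7+36+14+2+21+28) / 6 = 108/6 = 18.00

18.00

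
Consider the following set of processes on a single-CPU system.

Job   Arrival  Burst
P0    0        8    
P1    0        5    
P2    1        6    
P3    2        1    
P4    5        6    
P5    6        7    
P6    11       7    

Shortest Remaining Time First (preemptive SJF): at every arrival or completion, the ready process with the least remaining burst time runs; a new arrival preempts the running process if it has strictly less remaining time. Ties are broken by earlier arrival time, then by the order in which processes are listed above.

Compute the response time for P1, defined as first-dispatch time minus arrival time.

Timeline: | P1 0-2 | P3 2-3 | P1 3-6 | P2 6-12 | P4 12-18 | P5 18-25 | P6 25-32 | P0 32-40 |
Completion: P0=40  P1=6  P2=12  P3=3  P4=18  P5=25  P6=32
Response(P1) = first start − arrival = 0 − 0 = 0

0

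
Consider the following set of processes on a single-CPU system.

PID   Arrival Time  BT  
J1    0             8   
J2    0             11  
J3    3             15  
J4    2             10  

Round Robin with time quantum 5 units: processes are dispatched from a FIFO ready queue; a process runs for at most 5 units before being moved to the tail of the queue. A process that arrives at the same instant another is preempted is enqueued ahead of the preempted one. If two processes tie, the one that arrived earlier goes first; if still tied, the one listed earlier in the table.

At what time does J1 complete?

Gantt: | J1 0-5 | J2 5-10 | J4 10-15 | J3 15-20 | J1 20-23 | J2 23-28 | J4 28-33 | J3 33-38 | J2 38-39 | J3 39-44 |
Completion: J1=23  J2=39  J3=44  J4=33
Turnaround (C−A): J1=23  J2=39  J3=41  J4=31

23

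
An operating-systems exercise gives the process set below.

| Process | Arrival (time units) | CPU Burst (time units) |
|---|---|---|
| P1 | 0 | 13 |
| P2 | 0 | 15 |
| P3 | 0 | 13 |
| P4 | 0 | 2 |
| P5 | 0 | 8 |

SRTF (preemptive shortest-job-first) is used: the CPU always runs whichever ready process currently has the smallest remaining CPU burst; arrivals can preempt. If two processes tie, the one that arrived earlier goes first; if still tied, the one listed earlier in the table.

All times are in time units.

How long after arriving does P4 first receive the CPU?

Gantt: | P4 0-2 | P5 2-10 | P1 10-23 | P3 23-36 | P2 36-51 |
Completion: P1=23  P2=51  P3=36  P4=2  P5=10
Turnaround (C−A): P1=23  P2=51  P3=36  P4=2  P5=10
Response(P4) = first start − arrival = 0 − 0 = 0

0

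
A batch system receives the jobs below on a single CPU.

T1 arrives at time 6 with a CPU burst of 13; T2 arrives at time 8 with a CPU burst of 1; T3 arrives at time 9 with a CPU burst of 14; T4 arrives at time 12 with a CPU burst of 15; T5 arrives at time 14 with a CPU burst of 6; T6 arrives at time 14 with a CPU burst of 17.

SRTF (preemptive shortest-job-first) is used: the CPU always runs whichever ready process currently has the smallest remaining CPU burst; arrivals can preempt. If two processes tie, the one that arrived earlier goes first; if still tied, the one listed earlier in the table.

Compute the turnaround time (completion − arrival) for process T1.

Timeline: | idle 0-6 | T1 6-8 | T2 8-9 | T1 9-20 | T5 20-26 | T3 26-40 | T4 40-55 | T6 55-72 |
Completion: T1=20  T2=9  T3=40  T4=55  T5=26  T6=72
Turnaround(T1) = completion − arrival = 20 − 6 = 14

14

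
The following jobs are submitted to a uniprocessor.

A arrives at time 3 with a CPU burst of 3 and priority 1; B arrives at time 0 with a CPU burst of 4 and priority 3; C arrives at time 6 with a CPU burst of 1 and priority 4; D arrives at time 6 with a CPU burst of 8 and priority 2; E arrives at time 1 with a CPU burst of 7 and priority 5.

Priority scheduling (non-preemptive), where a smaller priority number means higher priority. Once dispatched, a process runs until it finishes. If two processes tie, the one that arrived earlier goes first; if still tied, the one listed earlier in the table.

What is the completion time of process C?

16

Gantt: | B 0-4 | A 4-7 | D 7-15 | C 15-16 | E 16-23 |
Completion: A=7  B=4  C=16  D=15  E=23
Turnaround (C−A): A=4  B=4  C=10  D=9  E=22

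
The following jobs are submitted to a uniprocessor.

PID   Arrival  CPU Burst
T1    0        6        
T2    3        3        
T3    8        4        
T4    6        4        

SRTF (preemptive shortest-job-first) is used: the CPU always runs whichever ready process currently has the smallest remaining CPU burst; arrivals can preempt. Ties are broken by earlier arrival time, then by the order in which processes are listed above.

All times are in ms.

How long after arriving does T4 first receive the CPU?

3

Timeline: | T1 0-6 | T2 6-9 | T4 9-13 | T3 13-17 |
Completion: T1=6  T2=9  T3=17  T4=13
Response(T4) = first start − arrival = 9 − 6 = 3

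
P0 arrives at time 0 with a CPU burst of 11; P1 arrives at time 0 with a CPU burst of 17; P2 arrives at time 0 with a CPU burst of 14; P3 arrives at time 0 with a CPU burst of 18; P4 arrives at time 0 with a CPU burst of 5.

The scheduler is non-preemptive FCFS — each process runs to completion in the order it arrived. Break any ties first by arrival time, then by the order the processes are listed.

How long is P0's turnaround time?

11

Timeline: | P0 0-11 | P1 11-28 | P2 28-42 | P3 42-60 | P4 60-65 |
Completion: P0=11  P1=28  P2=42  P3=60  P4=65
Turnaround (C−A): P0=11  P1=28  P2=42  P3=60  P4=65
Turnaround(P0) = completion − arrival = 11 − 0 = 11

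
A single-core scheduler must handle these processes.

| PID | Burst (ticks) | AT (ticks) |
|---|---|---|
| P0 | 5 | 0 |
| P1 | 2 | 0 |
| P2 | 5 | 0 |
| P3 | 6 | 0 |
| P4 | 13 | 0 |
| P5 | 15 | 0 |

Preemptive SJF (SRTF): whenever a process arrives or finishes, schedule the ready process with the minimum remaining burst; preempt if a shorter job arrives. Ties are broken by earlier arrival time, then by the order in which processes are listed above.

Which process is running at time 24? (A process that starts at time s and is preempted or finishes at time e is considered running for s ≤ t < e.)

P4

Schedule: | P1 0-2 | P0 2-7 | P2 7-12 | P3 12-18 | P4 18-31 | P5 31-46 |
Completion: P0=7  P1=2  P2=12  P3=18  P4=31  P5=46
Turnaround (C−A): P0=7  P1=2  P2=12  P3=18  P4=31  P5=46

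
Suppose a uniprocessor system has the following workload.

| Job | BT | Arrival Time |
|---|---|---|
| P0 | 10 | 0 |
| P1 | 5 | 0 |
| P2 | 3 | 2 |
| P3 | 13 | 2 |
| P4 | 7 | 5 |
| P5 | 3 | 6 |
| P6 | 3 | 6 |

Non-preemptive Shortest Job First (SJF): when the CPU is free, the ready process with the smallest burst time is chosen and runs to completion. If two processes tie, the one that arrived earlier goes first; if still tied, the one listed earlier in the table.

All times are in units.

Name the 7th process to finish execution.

P3

Schedule: | P1 0-5 | P2 5-8 | P5 8-11 | P6 11-14 | P4 14-21 | P0 21-31 | P3 31-44 |
Completion: P0=31  P1=5  P2=8  P3=44  P4=21  P5=11  P6=14
Finish order: P1 → P2 → P5 → P6 → P4 → P0 → P3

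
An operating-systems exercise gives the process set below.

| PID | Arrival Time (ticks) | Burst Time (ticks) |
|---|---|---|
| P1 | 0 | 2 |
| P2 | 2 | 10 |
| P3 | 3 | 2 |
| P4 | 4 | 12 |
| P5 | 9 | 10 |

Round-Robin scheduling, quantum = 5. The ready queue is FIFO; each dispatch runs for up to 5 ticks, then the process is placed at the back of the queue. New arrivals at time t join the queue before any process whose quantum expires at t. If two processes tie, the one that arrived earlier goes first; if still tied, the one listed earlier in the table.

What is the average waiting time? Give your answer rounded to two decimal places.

Timeline: | P1 0-2 | P2 2-7 | P3 7-9 | P4 9-14 | P2 14-19 | P5 19-24 | P4 24-29 | P5 29-34 | P4 34-36 |
Completion: P1=2  P2=19  P3=9  P4=36  P5=34
Turnaround (C−A): P1=2  P2=17  P3=6  P4=32  P5=25
Waiting times: P1=0, P2=7, P3=4, P4=20, P5=15
Average waiting = (0+7+4+20+15) / 5 = 46/5 = 9.20

9.20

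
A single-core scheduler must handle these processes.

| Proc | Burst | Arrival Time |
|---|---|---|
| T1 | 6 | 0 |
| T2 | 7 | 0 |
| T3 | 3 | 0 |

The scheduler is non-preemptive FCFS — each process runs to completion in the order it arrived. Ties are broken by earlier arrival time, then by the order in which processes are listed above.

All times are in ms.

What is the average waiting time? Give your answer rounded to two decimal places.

6.33

Timeline: | T1 0-6 | T2 6-13 | T3 13-16 |
Completion: T1=6  T2=13  T3=16
Waiting times: T1=0, T2=6, T3=13
Average waiting = (0+6+13) / 3 = 19/3 = 6.33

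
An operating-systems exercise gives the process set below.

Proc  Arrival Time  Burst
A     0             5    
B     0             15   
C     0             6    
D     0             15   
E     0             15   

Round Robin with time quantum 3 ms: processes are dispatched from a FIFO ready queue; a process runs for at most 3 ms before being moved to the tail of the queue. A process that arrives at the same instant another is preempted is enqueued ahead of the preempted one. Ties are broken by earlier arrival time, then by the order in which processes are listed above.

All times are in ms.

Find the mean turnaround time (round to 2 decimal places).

Timeline: | A 0-3 | B 3-6 | C 6-9 | D 9-12 | E 12-15 | A 15-17 | B 17-20 | C 20-23 | D 23-26 | E 26-29 | B 29-32 | D 32-35 | E 35-38 | B 38-41 | D 41-44 | E 44-47 | B 47-50 | D 50-53 | E 53-56 |
Completion: A=17  B=50  C=23  D=53  E=56
Turnaround (C−A): A=17  B=50  C=23  D=53  E=56
Turnaround times: A=17, B=50, C=23, D=53, E=56
Average turnaround = (17+50+23+53+56) / 5 = 199/5 = 39.80

39.80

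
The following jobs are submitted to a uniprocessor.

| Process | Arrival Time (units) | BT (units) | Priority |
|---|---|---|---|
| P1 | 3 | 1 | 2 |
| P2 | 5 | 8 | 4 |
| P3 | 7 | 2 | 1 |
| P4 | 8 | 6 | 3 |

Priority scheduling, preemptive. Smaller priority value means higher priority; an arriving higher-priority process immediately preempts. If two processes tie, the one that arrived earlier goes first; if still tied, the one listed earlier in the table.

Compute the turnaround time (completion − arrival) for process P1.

Timeline: | idle 0-3 | P1 3-4 | idle 4-5 | P2 5-7 | P3 7-9 | P4 9-15 | P2 15-21 |
Completion: P1=4  P2=21  P3=9  P4=15
Turnaround (C−A): P1=1  P2=16  P3=2  P4=7
Turnaround(P1) = completion − arrival = 4 − 3 = 1

1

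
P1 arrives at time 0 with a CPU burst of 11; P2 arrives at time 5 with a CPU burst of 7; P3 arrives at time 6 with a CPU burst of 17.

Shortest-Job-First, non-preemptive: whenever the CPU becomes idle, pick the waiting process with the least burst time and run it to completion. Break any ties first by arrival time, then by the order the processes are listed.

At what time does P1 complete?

11

Timeline: | P1 0-11 | P2 11-18 | P3 18-35 |
Completion: P1=11  P2=18  P3=35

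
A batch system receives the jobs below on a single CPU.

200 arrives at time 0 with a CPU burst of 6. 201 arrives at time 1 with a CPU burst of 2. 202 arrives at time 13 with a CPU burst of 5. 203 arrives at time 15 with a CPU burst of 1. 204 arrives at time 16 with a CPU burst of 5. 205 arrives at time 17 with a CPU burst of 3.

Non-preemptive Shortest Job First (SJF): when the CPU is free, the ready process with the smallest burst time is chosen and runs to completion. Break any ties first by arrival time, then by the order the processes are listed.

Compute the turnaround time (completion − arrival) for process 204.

Gantt: | 200 0-6 | 201 6-8 | idle 8-13 | 202 13-18 | 203 18-19 | 205 19-22 | 204 22-27 |
Completion: 200=6  201=8  202=18  203=19  204=27  205=22
Turnaround(204) = completion − arrival = 27 − 16 = 11

11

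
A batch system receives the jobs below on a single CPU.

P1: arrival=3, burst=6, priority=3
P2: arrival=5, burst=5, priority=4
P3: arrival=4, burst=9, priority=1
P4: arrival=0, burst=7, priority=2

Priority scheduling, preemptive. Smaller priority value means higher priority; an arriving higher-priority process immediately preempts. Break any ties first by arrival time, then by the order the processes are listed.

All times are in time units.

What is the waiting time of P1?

13

Gantt: | P4 0-4 | P3 4-13 | P4 13-16 | P1 16-22 | P2 22-27 |
Completion: P1=22  P2=27  P3=13  P4=16
Turnaround (C−A): P1=19  P2=22  P3=9  P4=16
Waiting(P1) = turnaround − burst = 19 − 6 = 13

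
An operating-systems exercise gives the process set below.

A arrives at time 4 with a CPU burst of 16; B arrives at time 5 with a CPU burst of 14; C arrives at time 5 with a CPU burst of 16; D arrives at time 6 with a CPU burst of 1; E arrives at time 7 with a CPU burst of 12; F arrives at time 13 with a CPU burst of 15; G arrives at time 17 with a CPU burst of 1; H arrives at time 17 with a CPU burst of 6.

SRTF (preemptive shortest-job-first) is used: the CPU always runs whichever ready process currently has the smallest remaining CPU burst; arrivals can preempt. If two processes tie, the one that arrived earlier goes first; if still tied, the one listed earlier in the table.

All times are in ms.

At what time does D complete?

7

Gantt: | idle 0-4 | A 4-5 | B 5-6 | D 6-7 | E 7-17 | G 17-18 | E 18-20 | H 20-26 | B 26-39 | A 39-54 | F 54-69 | C 69-85 |
Completion: A=54  B=39  C=85  D=7  E=20  F=69  G=18  H=26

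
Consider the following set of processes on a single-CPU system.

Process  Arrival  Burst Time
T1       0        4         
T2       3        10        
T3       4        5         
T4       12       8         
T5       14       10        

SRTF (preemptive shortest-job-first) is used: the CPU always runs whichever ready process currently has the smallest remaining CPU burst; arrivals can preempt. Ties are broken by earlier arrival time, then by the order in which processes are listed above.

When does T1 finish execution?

Gantt: | T1 0-4 | T3 4-9 | T2 9-19 | T4 19-27 | T5 27-37 |
Completion: T1=4  T2=19  T3=9  T4=27  T5=37

4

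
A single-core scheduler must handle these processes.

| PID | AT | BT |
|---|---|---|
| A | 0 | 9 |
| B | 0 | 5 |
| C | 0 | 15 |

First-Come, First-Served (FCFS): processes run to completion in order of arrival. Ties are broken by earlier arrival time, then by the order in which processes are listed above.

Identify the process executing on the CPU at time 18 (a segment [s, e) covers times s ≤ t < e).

Schedule: | A 0-9 | B 9-14 | C 14-29 |
Completion: A=9  B=14  C=29

C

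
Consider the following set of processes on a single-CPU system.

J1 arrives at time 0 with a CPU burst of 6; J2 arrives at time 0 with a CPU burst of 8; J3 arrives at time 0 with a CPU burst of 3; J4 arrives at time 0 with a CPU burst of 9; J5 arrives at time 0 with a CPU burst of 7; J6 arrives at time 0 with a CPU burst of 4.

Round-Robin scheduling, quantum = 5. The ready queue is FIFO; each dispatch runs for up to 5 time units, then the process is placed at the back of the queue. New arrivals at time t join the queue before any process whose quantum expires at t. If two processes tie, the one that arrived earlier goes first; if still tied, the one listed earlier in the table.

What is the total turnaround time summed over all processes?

171

Timeline: | J1 0-5 | J2 5-10 | J3 10-13 | J4 13-18 | J5 18-23 | J6 23-27 | J1 27-28 | J2 28-31 | J4 31-35 | J5 35-37 |
Completion: J1=28  J2=31  J3=13  J4=35  J5=37  J6=27
Turnaround (C−A): J1=28  J2=31  J3=13  J4=35  J5=37  J6=27
Turnaround = completion − arrival: J1=28, J2=31, J3=13, J4=35, J5=37, J6=27
Total turnaround = 28 + 31 + 13 + 35 + 37 + 27 = 171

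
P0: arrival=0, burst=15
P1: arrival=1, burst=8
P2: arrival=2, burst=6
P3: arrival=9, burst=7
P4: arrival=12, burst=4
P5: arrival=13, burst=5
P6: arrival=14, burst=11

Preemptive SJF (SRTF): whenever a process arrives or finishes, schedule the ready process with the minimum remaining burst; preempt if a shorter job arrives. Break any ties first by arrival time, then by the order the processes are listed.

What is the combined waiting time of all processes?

Schedule: | P0 0-1 | P1 1-2 | P2 2-8 | P1 8-15 | P4 15-19 | P5 19-24 | P3 24-31 | P6 31-42 | P0 42-56 |
Completion: P0=56  P1=15  P2=8  P3=31  P4=19  P5=24  P6=42
Turnaround (C−A): P0=56  P1=14  P2=6  P3=22  P4=7  P5=11  P6=28
Waiting = turnaround − burst: P0=41, P1=6, P2=0, P3=15, P4=3, P5=6, P6=17
Total waiting = 41 + 6 + 0 + 15 + 3 + 6 + 17 = 88

88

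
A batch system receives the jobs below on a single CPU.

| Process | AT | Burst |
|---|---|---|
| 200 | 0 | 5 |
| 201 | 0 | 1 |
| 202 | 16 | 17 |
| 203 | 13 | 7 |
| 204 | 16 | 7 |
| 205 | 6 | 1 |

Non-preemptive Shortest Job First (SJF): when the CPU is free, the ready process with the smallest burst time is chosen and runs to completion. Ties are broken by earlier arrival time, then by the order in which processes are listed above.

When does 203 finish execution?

Timeline: | 201 0-1 | 200 1-6 | 205 6-7 | idle 7-13 | 203 13-20 | 204 20-27 | 202 27-44 |
Completion: 200=6  201=1  202=44  203=20  204=27  205=7

20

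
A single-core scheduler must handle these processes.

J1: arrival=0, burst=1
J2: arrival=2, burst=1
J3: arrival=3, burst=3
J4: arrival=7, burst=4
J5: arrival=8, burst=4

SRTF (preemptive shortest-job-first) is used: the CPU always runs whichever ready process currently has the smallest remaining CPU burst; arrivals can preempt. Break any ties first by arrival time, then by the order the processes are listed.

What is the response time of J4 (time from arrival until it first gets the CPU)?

0

Schedule: | J1 0-1 | idle 1-2 | J2 2-3 | J3 3-6 | idle 6-7 | J4 7-11 | J5 11-15 |
Completion: J1=1  J2=3  J3=6  J4=11  J5=15
Turnaround (C−A): J1=1  J2=1  J3=3  J4=4  J5=7
Response(J4) = first start − arrival = 7 − 7 = 0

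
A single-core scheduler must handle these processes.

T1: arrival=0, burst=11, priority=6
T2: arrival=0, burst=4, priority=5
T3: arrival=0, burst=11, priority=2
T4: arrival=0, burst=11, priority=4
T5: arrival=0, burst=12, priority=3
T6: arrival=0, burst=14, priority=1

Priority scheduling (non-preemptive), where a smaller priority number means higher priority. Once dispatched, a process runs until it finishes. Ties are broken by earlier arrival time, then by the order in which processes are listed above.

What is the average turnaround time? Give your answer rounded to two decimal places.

Schedule: | T6 0-14 | T3 14-25 | T5 25-37 | T4 37-48 | T2 48-52 | T1 52-63 |
Completion: T1=63  T2=52  T3=25  T4=48  T5=37  T6=14
Turnaround times: T1=63, T2=52, T3=25, T4=48, T5=37, T6=14
Average turnaround = (63+52+25+48+37+14) / 6 = 239/6 = 39.83

39.83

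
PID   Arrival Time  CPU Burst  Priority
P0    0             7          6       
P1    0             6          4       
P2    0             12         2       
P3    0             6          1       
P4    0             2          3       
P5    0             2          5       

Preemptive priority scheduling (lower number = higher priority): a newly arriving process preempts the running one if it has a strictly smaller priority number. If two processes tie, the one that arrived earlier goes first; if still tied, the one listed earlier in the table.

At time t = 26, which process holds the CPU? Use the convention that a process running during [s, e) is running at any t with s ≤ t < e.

Schedule: | P3 0-6 | P2 6-18 | P4 18-20 | P1 20-26 | P5 26-28 | P0 28-35 |
Completion: P0=35  P1=26  P2=18  P3=6  P4=20  P5=28
Turnaround (C−A): P0=35  P1=26  P2=18  P3=6  P4=20  P5=28

P5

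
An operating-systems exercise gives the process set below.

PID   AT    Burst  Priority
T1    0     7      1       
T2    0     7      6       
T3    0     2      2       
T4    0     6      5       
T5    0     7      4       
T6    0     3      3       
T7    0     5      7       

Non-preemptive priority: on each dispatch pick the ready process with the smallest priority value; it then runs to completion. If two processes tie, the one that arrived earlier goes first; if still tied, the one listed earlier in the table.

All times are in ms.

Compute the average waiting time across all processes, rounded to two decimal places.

14.86

Schedule: | T1 0-7 | T3 7-9 | T6 9-12 | T5 12-19 | T4 19-25 | T2 25-32 | T7 32-37 |
Completion: T1=7  T2=32  T3=9  T4=25  T5=19  T6=12  T7=37
Turnaround (C−A): T1=7  T2=32  T3=9  T4=25  T5=19  T6=12  T7=37
Waiting times: T1=0, T2=25, T3=7, T4=19, T5=12, T6=9, T7=32
Average waiting = (0+25+7+19+12+9+32) / 7 = 104/7 = 14.86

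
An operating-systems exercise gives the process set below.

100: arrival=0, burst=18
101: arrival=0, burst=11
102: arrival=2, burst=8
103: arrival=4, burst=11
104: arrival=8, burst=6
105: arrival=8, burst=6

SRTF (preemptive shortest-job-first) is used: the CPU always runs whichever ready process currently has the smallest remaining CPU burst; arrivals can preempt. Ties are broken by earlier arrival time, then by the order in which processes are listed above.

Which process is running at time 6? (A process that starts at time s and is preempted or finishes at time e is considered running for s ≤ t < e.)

102

Timeline: | 101 0-2 | 102 2-10 | 104 10-16 | 105 16-22 | 101 22-31 | 103 31-42 | 100 42-60 |
Completion: 100=60  101=31  102=10  103=42  104=16  105=22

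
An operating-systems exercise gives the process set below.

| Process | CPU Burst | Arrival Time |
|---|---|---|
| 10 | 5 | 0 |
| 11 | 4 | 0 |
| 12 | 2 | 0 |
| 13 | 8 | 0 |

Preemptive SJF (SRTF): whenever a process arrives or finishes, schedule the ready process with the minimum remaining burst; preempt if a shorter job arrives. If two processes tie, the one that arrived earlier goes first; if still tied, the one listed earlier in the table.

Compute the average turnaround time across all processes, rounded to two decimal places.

Schedule: | 12 0-2 | 11 2-6 | 10 6-11 | 13 11-19 |
Completion: 10=11  11=6  12=2  13=19
Turnaround (C−A): 10=11  11=6  12=2  13=19
Turnaround times: 10=11, 11=6, 12=2, 13=19
Average turnaround = (11+6+2+19) / 4 = 38/4 = 9.50

9.50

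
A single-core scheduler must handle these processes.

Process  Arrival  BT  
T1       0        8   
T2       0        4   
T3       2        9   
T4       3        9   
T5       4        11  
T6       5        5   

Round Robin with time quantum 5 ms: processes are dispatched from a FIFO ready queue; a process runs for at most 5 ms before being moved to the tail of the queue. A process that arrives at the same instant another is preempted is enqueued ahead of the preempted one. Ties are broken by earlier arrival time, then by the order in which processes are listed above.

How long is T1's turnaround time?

Gantt: | T1 0-5 | T2 5-9 | T3 9-14 | T4 14-19 | T5 19-24 | T6 24-29 | T1 29-32 | T3 32-36 | T4 36-40 | T5 40-46 |
Completion: T1=32  T2=9  T3=36  T4=40  T5=46  T6=29
Turnaround(T1) = completion − arrival = 32 − 0 = 32

32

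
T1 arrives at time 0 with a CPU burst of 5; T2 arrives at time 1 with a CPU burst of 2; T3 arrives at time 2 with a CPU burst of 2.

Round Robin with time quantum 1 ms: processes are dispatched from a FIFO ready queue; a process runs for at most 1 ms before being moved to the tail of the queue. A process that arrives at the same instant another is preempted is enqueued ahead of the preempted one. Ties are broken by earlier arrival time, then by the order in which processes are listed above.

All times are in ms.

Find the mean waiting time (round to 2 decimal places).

3.00

Gantt: | T1 0-1 | T2 1-2 | T1 2-3 | T3 3-4 | T2 4-5 | T1 5-6 | T3 6-7 | T1 7-9 |
Completion: T1=9  T2=5  T3=7
Turnaround (C−A): T1=9  T2=4  T3=5
Waiting times: T1=4, T2=2, T3=3
Average waiting = (4+2+3) / 3 = 9/3 = 3.00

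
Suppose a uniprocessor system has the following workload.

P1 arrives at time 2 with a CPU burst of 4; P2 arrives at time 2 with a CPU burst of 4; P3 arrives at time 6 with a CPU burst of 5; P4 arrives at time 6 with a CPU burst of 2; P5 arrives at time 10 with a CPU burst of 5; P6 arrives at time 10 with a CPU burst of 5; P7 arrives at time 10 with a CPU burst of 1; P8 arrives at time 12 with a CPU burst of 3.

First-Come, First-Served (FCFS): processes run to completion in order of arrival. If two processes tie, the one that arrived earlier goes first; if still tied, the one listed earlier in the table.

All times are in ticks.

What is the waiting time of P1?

Gantt: | idle 0-2 | P1 2-6 | P2 6-10 | P3 10-15 | P4 15-17 | P5 17-22 | P6 22-27 | P7 27-28 | P8 28-31 |
Completion: P1=6  P2=10  P3=15  P4=17  P5=22  P6=27  P7=28  P8=31
Turnaround (C−A): P1=4  P2=8  P3=9  P4=11  P5=12  P6=17  P7=18  P8=19
Waiting(P1) = turnaround − burst = 4 − 4 = 0

0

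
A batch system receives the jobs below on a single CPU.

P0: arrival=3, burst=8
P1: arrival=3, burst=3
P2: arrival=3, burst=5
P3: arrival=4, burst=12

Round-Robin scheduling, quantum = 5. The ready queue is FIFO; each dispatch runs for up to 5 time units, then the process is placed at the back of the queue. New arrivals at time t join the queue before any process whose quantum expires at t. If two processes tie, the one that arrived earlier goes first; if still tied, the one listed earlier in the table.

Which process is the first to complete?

P1

Timeline: | idle 0-3 | P0 3-8 | P1 8-11 | P2 11-16 | P3 16-21 | P0 21-24 | P3 24-31 |
Completion: P0=24  P1=11  P2=16  P3=31
Turnaround (C−A): P0=21  P1=8  P2=13  P3=27
Finish order: P1 → P2 → P0 → P3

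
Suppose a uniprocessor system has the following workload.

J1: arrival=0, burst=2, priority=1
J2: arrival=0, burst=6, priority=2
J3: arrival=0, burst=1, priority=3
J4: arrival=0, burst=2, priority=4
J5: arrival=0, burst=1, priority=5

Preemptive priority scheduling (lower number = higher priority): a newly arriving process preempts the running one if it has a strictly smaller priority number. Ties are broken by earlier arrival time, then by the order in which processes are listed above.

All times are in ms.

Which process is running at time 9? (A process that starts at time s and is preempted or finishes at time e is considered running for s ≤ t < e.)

Schedule: | J1 0-2 | J2 2-8 | J3 8-9 | J4 9-11 | J5 11-12 |
Completion: J1=2  J2=8  J3=9  J4=11  J5=12

J4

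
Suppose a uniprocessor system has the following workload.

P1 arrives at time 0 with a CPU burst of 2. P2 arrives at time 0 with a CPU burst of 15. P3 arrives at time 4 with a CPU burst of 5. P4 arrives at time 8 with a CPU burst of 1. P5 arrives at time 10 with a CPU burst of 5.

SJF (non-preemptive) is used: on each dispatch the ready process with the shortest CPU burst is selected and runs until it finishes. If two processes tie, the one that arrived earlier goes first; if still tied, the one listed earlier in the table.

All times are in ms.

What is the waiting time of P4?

9

Timeline: | P1 0-2 | P2 2-17 | P4 17-18 | P3 18-23 | P5 23-28 |
Completion: P1=2  P2=17  P3=23  P4=18  P5=28
Waiting(P4) = turnaround − burst = 10 − 1 = 9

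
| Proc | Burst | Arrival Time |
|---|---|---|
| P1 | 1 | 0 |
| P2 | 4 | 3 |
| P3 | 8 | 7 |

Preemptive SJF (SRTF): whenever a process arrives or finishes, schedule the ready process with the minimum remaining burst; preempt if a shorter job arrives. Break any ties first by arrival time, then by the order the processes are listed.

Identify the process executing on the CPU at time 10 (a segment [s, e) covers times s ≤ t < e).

P3

Gantt: | P1 0-1 | idle 1-3 | P2 3-7 | P3 7-15 |
Completion: P1=1  P2=7  P3=15
Turnaround (C−A): P1=1  P2=4  P3=8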